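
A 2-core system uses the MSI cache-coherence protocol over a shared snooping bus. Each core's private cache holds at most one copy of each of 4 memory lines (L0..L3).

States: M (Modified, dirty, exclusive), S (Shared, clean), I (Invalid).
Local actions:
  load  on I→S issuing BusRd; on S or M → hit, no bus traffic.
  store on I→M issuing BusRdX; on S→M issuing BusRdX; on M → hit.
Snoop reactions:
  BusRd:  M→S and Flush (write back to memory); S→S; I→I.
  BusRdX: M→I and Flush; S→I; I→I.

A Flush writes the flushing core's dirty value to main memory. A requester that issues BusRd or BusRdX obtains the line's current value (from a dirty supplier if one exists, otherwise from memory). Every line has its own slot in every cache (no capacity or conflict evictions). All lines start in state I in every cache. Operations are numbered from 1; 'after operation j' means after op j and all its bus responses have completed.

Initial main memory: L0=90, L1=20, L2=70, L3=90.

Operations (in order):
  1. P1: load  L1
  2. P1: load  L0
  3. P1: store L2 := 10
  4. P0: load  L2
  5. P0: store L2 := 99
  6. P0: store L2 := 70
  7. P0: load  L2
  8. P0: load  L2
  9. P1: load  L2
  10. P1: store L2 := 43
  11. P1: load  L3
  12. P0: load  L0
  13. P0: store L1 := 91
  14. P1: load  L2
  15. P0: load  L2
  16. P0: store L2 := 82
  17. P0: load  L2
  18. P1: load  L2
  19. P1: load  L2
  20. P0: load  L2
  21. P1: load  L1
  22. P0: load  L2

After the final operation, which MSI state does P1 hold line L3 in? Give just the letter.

step 1: P1: load  L1  ⟶  IS  (L1)  txn=BusRd  M[L1]=20
step 2: P1: load  L0  ⟶  IS  (L0)  txn=BusRd  M[L0]=90
step 3: P1: store L2 := 10  ⟶  IM  (L2)  txn=BusRdX  M[L2]=70
step 4: P0: load  L2  ⟶  SS  (L2)  txn=BusRd+Flush  M[L2]=10
step 5: P0: store L2 := 99  ⟶  MI  (L2)  txn=BusRdX  M[L2]=10
step 6: P0: store L2 := 70  ⟶  MI  (L2)  txn=∅  M[L2]=10
step 7: P0: load  L2  ⟶  MI  (L2)  txn=∅  M[L2]=10
step 8: P0: load  L2  ⟶  MI  (L2)  txn=∅  M[L2]=10
step 9: P1: load  L2  ⟶  SS  (L2)  txn=BusRd+Flush  M[L2]=70
step 10: P1: store L2 := 43  ⟶  IM  (L2)  txn=BusRdX  M[L2]=70
step 11: P1: load  L3  ⟶  IS  (L3)  txn=BusRd  M[L3]=90
step 12: P0: load  L0  ⟶  SS  (L0)  txn=BusRd  M[L0]=90
step 13: P0: store L1 := 91  ⟶  MI  (L1)  txn=BusRdX  M[L1]=20
step 14: P1: load  L2  ⟶  IM  (L2)  txn=∅  M[L2]=70
step 15: P0: load  L2  ⟶  SS  (L2)  txn=BusRd+Flush  M[L2]=43
step 16: P0: store L2 := 82  ⟶  MI  (L2)  txn=BusRdX  M[L2]=43
step 17: P0: load  L2  ⟶  MI  (L2)  txn=∅  M[L2]=43
step 18: P1: load  L2  ⟶  SS  (L2)  txn=BusRd+Flush  M[L2]=82
step 19: P1: load  L2  ⟶  SS  (L2)  txn=∅  M[L2]=82
step 20: P0: load  L2  ⟶  SS  (L2)  txn=∅  M[L2]=82
step 21: P1: load  L1  ⟶  SS  (L1)  txn=BusRd+Flush  M[L1]=91
step 22: P0: load  L2  ⟶  SS  (L2)  txn=∅  M[L2]=82

state = S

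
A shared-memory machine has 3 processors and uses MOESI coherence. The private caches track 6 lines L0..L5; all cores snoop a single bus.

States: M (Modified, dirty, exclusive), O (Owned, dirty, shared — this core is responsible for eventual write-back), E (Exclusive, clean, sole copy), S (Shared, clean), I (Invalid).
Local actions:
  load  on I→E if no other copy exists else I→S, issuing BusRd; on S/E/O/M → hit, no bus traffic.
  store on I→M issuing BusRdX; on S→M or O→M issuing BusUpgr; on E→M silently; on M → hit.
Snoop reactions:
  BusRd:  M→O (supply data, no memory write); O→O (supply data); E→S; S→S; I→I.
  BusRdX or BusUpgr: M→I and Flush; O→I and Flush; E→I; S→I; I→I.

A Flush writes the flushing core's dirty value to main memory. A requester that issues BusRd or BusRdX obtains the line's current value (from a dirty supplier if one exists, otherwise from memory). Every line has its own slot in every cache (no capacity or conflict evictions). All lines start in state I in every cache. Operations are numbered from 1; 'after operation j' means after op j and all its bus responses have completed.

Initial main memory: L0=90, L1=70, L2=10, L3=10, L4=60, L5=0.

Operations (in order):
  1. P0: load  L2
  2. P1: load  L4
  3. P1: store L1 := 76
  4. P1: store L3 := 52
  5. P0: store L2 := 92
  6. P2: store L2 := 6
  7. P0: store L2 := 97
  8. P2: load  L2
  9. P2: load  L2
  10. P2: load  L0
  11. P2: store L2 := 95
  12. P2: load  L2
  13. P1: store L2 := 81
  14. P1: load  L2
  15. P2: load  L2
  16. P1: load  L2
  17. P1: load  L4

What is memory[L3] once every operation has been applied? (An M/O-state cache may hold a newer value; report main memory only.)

memory[L3] = 10

  op1 P0: load  L2 → E/I/I on L2; bus BusRd; mem=10
  op2 P1: load  L4 → I/E/I on L4; bus BusRd; mem=60
  op3 P1: store L1 := 76 → I/M/I on L1; bus BusRdX; mem=70
  op4 P1: store L3 := 52 → I/M/I on L3; bus BusRdX; mem=10
  op5 P0: store L2 := 92 → M/I/I on L2; bus (none); mem=10
  op6 P2: store L2 := 6 → I/I/M on L2; bus BusRdX Flush; mem=92
  op7 P0: store L2 := 97 → M/I/I on L2; bus BusRdX Flush; mem=6
  op8 P2: load  L2 → O/I/S on L2; bus BusRd; mem=6
  op9 P2: load  L2 → O/I/S on L2; bus (none); mem=6
  op10 P2: load  L0 → I/I/E on L0; bus BusRd; mem=90
  op11 P2: store L2 := 95 → I/I/M on L2; bus BusUpgr Flush; mem=97
  op12 P2: load  L2 → I/I/M on L2; bus (none); mem=97
  op13 P1: store L2 := 81 → I/M/I on L2; bus BusRdX Flush; mem=95
  op14 P1: load  L2 → I/M/I on L2; bus (none); mem=95
  op15 P2: load  L2 → I/O/S on L2; bus BusRd; mem=95
  op16 P1: load  L2 → I/O/S on L2; bus (none); mem=95
  op17 P1: load  L4 → I/E/I on L4; bus (none); mem=60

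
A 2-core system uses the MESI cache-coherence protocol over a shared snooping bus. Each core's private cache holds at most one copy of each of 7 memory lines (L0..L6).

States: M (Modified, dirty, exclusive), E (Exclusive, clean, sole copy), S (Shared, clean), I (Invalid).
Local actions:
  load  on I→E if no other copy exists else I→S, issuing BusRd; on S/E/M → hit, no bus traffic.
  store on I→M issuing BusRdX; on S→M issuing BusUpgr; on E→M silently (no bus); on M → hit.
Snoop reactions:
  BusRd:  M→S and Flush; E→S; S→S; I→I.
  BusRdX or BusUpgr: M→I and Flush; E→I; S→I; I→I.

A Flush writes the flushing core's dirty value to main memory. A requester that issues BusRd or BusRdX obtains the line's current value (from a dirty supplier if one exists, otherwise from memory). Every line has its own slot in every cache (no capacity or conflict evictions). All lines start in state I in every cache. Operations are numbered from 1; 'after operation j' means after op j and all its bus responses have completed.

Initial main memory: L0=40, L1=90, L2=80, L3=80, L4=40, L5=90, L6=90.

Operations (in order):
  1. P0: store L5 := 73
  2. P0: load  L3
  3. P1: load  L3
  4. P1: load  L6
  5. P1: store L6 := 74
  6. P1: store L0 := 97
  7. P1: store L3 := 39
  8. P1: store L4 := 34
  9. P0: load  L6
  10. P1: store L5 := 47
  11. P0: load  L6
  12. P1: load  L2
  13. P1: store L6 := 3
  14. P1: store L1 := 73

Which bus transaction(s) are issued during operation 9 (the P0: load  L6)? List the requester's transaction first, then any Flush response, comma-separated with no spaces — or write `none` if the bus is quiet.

bus = BusRd,Flush

step 1: P0: store L5 := 73  ⟶  MI  (L5)  txn=BusRdX  M[L5]=90
step 2: P0: load  L3  ⟶  EI  (L3)  txn=BusRd  M[L3]=80
step 3: P1: load  L3  ⟶  SS  (L3)  txn=BusRd  M[L3]=80
step 4: P1: load  L6  ⟶  IE  (L6)  txn=BusRd  M[L6]=90
step 5: P1: store L6 := 74  ⟶  IM  (L6)  txn=∅  M[L6]=90
step 6: P1: store L0 := 97  ⟶  IM  (L0)  txn=BusRdX  M[L0]=40
step 7: P1: store L3 := 39  ⟶  IM  (L3)  txn=BusUpgr  M[L3]=80
step 8: P1: store L4 := 34  ⟶  IM  (L4)  txn=BusRdX  M[L4]=40
step 9: P0: load  L6  ⟶  SS  (L6)  txn=BusRd+Flush  M[L6]=74
step 10: P1: store L5 := 47  ⟶  IM  (L5)  txn=BusRdX+Flush  M[L5]=73
step 11: P0: load  L6  ⟶  SS  (L6)  txn=∅  M[L6]=74
step 12: P1: load  L2  ⟶  IE  (L2)  txn=BusRd  M[L2]=80
step 13: P1: store L6 := 3  ⟶  IM  (L6)  txn=BusUpgr  M[L6]=74
step 14: P1: store L1 := 73  ⟶  IM  (L1)  txn=BusRdX  M[L1]=90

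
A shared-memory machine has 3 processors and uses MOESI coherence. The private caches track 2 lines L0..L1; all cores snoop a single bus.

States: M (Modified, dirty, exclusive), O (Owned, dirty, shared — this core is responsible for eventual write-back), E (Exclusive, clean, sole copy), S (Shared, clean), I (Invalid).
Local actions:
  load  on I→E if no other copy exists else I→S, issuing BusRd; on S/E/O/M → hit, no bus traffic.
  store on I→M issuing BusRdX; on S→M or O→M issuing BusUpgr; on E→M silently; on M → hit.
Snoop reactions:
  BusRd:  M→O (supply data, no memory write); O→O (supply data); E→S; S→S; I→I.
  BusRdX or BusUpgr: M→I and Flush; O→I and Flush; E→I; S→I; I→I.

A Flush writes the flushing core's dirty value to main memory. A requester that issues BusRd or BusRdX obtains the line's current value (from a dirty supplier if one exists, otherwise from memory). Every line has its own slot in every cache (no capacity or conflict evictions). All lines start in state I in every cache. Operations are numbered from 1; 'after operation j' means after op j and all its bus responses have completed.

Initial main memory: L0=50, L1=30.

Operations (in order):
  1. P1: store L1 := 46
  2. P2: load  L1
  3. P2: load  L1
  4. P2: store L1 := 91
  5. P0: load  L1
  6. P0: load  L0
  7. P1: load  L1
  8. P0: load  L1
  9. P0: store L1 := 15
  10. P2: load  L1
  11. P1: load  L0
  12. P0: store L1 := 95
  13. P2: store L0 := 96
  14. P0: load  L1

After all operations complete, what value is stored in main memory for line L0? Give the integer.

memory[L0] = 50

1. P1: store L1 := 46  bus=[BusRdX]  L1: P0=I P1=M P2=I  mem[L1]=30
2. P2: load  L1  bus=[BusRd]  L1: P0=I P1=O P2=S  mem[L1]=30
3. P2: load  L1  bus=[-]  L1: P0=I P1=O P2=S  mem[L1]=30
4. P2: store L1 := 91  bus=[BusUpgr,Flush]  L1: P0=I P1=I P2=M  mem[L1]=46
5. P0: load  L1  bus=[BusRd]  L1: P0=S P1=I P2=O  mem[L1]=46
6. P0: load  L0  bus=[BusRd]  L0: P0=E P1=I P2=I  mem[L0]=50
7. P1: load  L1  bus=[BusRd]  L1: P0=S P1=S P2=O  mem[L1]=46
8. P0: load  L1  bus=[-]  L1: P0=S P1=S P2=O  mem[L1]=46
9. P0: store L1 := 15  bus=[BusUpgr,Flush]  L1: P0=M P1=I P2=I  mem[L1]=91
10. P2: load  L1  bus=[BusRd]  L1: P0=O P1=I P2=S  mem[L1]=91
11. P1: load  L0  bus=[BusRd]  L0: P0=S P1=S P2=I  mem[L0]=50
12. P0: store L1 := 95  bus=[BusUpgr]  L1: P0=M P1=I P2=I  mem[L1]=91
13. P2: store L0 := 96  bus=[BusRdX]  L0: P0=I P1=I P2=M  mem[L0]=50
14. P0: load  L1  bus=[-]  L1: P0=M P1=I P2=I  mem[L1]=91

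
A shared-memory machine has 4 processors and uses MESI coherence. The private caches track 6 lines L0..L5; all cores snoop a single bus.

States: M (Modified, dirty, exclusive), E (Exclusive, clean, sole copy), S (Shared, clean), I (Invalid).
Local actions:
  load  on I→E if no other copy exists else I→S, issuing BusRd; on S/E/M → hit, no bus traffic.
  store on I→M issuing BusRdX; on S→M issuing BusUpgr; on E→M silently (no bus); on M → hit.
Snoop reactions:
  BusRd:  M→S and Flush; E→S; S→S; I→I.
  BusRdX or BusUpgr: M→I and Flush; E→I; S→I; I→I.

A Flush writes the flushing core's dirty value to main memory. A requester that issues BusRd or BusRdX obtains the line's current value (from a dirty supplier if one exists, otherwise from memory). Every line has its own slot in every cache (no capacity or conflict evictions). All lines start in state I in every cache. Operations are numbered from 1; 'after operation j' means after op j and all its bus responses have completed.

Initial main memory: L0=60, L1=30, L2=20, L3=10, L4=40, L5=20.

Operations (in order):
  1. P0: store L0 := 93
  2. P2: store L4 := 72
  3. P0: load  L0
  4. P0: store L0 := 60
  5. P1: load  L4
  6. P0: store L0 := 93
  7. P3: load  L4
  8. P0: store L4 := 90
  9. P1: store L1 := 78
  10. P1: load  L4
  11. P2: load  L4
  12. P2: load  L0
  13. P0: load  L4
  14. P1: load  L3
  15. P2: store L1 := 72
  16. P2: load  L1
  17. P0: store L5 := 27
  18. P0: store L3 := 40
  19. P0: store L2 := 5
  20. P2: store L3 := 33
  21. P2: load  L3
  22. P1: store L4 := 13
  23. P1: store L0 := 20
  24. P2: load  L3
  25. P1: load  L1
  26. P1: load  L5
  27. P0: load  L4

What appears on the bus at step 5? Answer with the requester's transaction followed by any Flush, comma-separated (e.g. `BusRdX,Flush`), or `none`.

step 1: P0: store L0 := 93  ⟶  MIII  (L0)  txn=BusRdX  M[L0]=60
step 2: P2: store L4 := 72  ⟶  IIMI  (L4)  txn=BusRdX  M[L4]=40
step 3: P0: load  L0  ⟶  MIII  (L0)  txn=∅  M[L0]=60
step 4: P0: store L0 := 60  ⟶  MIII  (L0)  txn=∅  M[L0]=60
step 5: P1: load  L4  ⟶  ISSI  (L4)  txn=BusRd+Flush  M[L4]=72
step 6: P0: store L0 := 93  ⟶  MIII  (L0)  txn=∅  M[L0]=60
step 7: P3: load  L4  ⟶  ISSS  (L4)  txn=BusRd  M[L4]=72
step 8: P0: store L4 := 90  ⟶  MIII  (L4)  txn=BusRdX  M[L4]=72
step 9: P1: store L1 := 78  ⟶  IMII  (L1)  txn=BusRdX  M[L1]=30
step 10: P1: load  L4  ⟶  SSII  (L4)  txn=BusRd+Flush  M[L4]=90
step 11: P2: load  L4  ⟶  SSSI  (L4)  txn=BusRd  M[L4]=90
step 12: P2: load  L0  ⟶  SISI  (L0)  txn=BusRd+Flush  M[L0]=93
step 13: P0: load  L4  ⟶  SSSI  (L4)  txn=∅  M[L4]=90
step 14: P1: load  L3  ⟶  IEII  (L3)  txn=BusRd  M[L3]=10
step 15: P2: store L1 := 72  ⟶  IIMI  (L1)  txn=BusRdX+Flush  M[L1]=78
step 16: P2: load  L1  ⟶  IIMI  (L1)  txn=∅  M[L1]=78
step 17: P0: store L5 := 27  ⟶  MIII  (L5)  txn=BusRdX  M[L5]=20
step 18: P0: store L3 := 40  ⟶  MIII  (L3)  txn=BusRdX  M[L3]=10
step 19: P0: store L2 := 5  ⟶  MIII  (L2)  txn=BusRdX  M[L2]=20
step 20: P2: store L3 := 33  ⟶  IIMI  (L3)  txn=BusRdX+Flush  M[L3]=40
step 21: P2: load  L3  ⟶  IIMI  (L3)  txn=∅  M[L3]=40
step 22: P1: store L4 := 13  ⟶  IMII  (L4)  txn=BusUpgr  M[L4]=90
step 23: P1: store L0 := 20  ⟶  IMII  (L0)  txn=BusRdX  M[L0]=93
step 24: P2: load  L3  ⟶  IIMI  (L3)  txn=∅  M[L3]=40
step 25: P1: load  L1  ⟶  ISSI  (L1)  txn=BusRd+Flush  M[L1]=72
step 26: P1: load  L5  ⟶  SSII  (L5)  txn=BusRd+Flush  M[L5]=27
step 27: P0: load  L4  ⟶  SSII  (L4)  txn=BusRd+Flush  M[L4]=13

bus = BusRd,Flush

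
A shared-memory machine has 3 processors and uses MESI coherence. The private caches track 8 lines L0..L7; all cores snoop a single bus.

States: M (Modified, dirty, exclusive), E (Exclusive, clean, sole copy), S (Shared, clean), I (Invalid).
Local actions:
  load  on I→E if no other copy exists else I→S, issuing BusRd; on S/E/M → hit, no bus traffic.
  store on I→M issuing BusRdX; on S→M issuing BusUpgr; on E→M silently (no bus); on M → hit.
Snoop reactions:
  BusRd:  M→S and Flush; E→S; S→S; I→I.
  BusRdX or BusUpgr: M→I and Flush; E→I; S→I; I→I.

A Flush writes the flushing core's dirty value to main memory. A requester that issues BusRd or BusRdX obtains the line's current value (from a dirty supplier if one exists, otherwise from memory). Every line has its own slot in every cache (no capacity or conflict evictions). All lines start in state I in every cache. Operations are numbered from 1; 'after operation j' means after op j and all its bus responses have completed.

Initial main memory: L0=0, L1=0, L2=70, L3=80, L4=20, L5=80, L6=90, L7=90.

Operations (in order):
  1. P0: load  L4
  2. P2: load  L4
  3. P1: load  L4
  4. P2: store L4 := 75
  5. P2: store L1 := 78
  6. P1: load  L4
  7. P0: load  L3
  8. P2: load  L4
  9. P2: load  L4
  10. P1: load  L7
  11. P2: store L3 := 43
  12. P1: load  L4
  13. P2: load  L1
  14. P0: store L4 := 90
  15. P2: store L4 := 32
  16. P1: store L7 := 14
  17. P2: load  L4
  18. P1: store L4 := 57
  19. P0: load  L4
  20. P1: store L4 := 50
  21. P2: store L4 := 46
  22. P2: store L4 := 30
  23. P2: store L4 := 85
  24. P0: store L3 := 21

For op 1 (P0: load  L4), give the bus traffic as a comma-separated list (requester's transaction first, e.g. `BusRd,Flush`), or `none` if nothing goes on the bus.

[1] P0: load  L4 | P0:E(20), P1:I, P2:I | bus: BusRd
[2] P2: load  L4 | P0:S(20), P1:I, P2:S(20) | bus: BusRd
[3] P1: load  L4 | P0:S(20), P1:S(20), P2:S(20) | bus: BusRd
[4] P2: store L4 := 75 | P0:I, P1:I, P2:M(75) | bus: BusUpgr
[5] P2: store L1 := 78 | P0:I, P1:I, P2:M(78) | bus: BusRdX
[6] P1: load  L4 | P0:I, P1:S(75), P2:S(75) | bus: BusRd,Flush
[7] P0: load  L3 | P0:E(80), P1:I, P2:I | bus: BusRd
[8] P2: load  L4 | P0:I, P1:S(75), P2:S(75) | bus: none
[9] P2: load  L4 | P0:I, P1:S(75), P2:S(75) | bus: none
[10] P1: load  L7 | P0:I, P1:E(90), P2:I | bus: BusRd
[11] P2: store L3 := 43 | P0:I, P1:I, P2:M(43) | bus: BusRdX
[12] P1: load  L4 | P0:I, P1:S(75), P2:S(75) | bus: none
[13] P2: load  L1 | P0:I, P1:I, P2:M(78) | bus: none
[14] P0: store L4 := 90 | P0:M(90), P1:I, P2:I | bus: BusRdX
[15] P2: store L4 := 32 | P0:I, P1:I, P2:M(32) | bus: BusRdX,Flush
[16] P1: store L7 := 14 | P0:I, P1:M(14), P2:I | bus: none
[17] P2: load  L4 | P0:I, P1:I, P2:M(32) | bus: none
[18] P1: store L4 := 57 | P0:I, P1:M(57), P2:I | bus: BusRdX,Flush
[19] P0: load  L4 | P0:S(57), P1:S(57), P2:I | bus: BusRd,Flush
[20] P1: store L4 := 50 | P0:I, P1:M(50), P2:I | bus: BusUpgr
[21] P2: store L4 := 46 | P0:I, P1:I, P2:M(46) | bus: BusRdX,Flush
[22] P2: store L4 := 30 | P0:I, P1:I, P2:M(30) | bus: none
[23] P2: store L4 := 85 | P0:I, P1:I, P2:M(85) | bus: none
[24] P0: store L3 := 21 | P0:M(21), P1:I, P2:I | bus: BusRdX,Flush

bus = BusRd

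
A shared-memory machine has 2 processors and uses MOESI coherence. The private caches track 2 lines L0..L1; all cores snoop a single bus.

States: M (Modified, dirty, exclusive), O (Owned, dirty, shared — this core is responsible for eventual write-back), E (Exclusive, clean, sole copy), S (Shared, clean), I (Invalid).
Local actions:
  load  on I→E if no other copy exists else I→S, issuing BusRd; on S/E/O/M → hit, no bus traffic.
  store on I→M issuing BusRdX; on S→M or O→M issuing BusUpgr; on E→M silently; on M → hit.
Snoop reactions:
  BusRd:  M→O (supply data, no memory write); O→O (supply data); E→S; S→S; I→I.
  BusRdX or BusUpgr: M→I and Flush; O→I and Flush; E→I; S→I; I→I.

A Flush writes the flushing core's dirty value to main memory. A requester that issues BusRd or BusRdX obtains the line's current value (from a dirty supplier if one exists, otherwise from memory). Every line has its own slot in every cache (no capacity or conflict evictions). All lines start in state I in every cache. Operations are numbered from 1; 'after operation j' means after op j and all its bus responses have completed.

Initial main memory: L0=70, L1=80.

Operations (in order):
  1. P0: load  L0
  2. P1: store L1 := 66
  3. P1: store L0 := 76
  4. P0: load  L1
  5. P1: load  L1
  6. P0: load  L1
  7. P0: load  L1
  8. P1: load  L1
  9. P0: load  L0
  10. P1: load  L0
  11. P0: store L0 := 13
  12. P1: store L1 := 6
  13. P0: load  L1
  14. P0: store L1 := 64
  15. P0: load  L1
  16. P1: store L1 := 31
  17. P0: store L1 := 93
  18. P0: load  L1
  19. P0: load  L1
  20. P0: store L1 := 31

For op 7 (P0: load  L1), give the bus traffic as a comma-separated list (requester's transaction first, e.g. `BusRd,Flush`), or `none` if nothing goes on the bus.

[1] P0: load  L0 | P0:E(70), P1:I | bus: BusRd
[2] P1: store L1 := 66 | P0:I, P1:M(66) | bus: BusRdX
[3] P1: store L0 := 76 | P0:I, P1:M(76) | bus: BusRdX
[4] P0: load  L1 | P0:S(66), P1:O(66) | bus: BusRd
[5] P1: load  L1 | P0:S(66), P1:O(66) | bus: none
[6] P0: load  L1 | P0:S(66), P1:O(66) | bus: none
[7] P0: load  L1 | P0:S(66), P1:O(66) | bus: none
[8] P1: load  L1 | P0:S(66), P1:O(66) | bus: none
[9] P0: load  L0 | P0:S(76), P1:O(76) | bus: BusRd
[10] P1: load  L0 | P0:S(76), P1:O(76) | bus: none
[11] P0: store L0 := 13 | P0:M(13), P1:I | bus: BusUpgr,Flush
[12] P1: store L1 := 6 | P0:I, P1:M(6) | bus: BusUpgr
[13] P0: load  L1 | P0:S(6), P1:O(6) | bus: BusRd
[14] P0: store L1 := 64 | P0:M(64), P1:I | bus: BusUpgr,Flush
[15] P0: load  L1 | P0:M(64), P1:I | bus: none
[16] P1: store L1 := 31 | P0:I, P1:M(31) | bus: BusRdX,Flush
[17] P0: store L1 := 93 | P0:M(93), P1:I | bus: BusRdX,Flush
[18] P0: load  L1 | P0:M(93), P1:I | bus: none
[19] P0: load  L1 | P0:M(93), P1:I | bus: none
[20] P0: store L1 := 31 | P0:M(31), P1:I | bus: none

bus = none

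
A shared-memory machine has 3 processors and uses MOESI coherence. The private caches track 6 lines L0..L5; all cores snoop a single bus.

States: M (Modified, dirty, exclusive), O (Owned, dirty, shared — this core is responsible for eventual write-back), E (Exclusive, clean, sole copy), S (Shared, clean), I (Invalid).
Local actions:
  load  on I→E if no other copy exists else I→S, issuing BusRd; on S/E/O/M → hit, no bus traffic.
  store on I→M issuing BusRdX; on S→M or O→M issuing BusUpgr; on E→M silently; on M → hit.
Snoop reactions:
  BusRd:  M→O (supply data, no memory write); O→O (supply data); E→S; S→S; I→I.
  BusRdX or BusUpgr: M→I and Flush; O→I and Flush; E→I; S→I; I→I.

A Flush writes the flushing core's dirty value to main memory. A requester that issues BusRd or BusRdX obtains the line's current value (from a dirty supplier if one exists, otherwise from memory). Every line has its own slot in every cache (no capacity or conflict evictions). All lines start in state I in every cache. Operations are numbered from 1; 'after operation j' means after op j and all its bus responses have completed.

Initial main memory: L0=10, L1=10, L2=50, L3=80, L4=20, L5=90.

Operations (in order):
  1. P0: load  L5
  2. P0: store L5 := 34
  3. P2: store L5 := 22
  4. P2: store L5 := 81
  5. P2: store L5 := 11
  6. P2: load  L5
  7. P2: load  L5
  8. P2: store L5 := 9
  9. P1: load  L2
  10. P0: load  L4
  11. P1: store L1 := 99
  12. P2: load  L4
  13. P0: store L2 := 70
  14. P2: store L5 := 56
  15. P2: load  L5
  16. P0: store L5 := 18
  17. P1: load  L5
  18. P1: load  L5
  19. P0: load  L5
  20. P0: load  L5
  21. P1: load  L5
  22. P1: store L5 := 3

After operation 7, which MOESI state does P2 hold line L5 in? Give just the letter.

state = M

[1] P0: load  L5 | P0:E(90), P1:I, P2:I | bus: BusRd
[2] P0: store L5 := 34 | P0:M(34), P1:I, P2:I | bus: none
[3] P2: store L5 := 22 | P0:I, P1:I, P2:M(22) | bus: BusRdX,Flush
[4] P2: store L5 := 81 | P0:I, P1:I, P2:M(81) | bus: none
[5] P2: store L5 := 11 | P0:I, P1:I, P2:M(11) | bus: none
[6] P2: load  L5 | P0:I, P1:I, P2:M(11) | bus: none
[7] P2: load  L5 | P0:I, P1:I, P2:M(11) | bus: none
[8] P2: store L5 := 9 | P0:I, P1:I, P2:M(9) | bus: none
[9] P1: load  L2 | P0:I, P1:E(50), P2:I | bus: BusRd
[10] P0: load  L4 | P0:E(20), P1:I, P2:I | bus: BusRd
[11] P1: store L1 := 99 | P0:I, P1:M(99), P2:I | bus: BusRdX
[12] P2: load  L4 | P0:S(20), P1:I, P2:S(20) | bus: BusRd
[13] P0: store L2 := 70 | P0:M(70), P1:I, P2:I | bus: BusRdX
[14] P2: store L5 := 56 | P0:I, P1:I, P2:M(56) | bus: none
[15] P2: load  L5 | P0:I, P1:I, P2:M(56) | bus: none
[16] P0: store L5 := 18 | P0:M(18), P1:I, P2:I | bus: BusRdX,Flush
[17] P1: load  L5 | P0:O(18), P1:S(18), P2:I | bus: BusRd
[18] P1: load  L5 | P0:O(18), P1:S(18), P2:I | bus: none
[19] P0: load  L5 | P0:O(18), P1:S(18), P2:I | bus: none
[20] P0: load  L5 | P0:O(18), P1:S(18), P2:I | bus: none
[21] P1: load  L5 | P0:O(18), P1:S(18), P2:I | bus: none
[22] P1: store L5 := 3 | P0:I, P1:M(3), P2:I | bus: BusUpgr,Flush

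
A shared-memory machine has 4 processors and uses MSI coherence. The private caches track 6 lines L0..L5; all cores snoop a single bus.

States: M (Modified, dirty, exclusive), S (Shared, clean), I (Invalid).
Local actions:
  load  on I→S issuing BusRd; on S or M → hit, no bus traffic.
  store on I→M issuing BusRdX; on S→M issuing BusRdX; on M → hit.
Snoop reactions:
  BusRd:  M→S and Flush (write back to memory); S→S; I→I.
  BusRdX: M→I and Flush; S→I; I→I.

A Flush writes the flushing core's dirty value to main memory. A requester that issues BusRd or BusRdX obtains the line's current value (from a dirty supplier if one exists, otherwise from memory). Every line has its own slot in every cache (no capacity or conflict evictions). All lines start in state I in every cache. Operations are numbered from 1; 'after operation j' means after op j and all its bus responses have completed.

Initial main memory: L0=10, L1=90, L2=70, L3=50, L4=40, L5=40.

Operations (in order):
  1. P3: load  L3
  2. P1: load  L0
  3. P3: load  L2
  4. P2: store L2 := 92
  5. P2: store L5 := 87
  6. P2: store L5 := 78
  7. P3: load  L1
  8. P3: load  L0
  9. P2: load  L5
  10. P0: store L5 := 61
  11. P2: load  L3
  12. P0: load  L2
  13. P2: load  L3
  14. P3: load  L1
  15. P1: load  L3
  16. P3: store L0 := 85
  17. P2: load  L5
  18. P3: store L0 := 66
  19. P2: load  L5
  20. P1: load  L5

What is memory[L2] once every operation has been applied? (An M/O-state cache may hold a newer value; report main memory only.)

  op1 P3: load  L3 → I/I/I/S on L3; bus BusRd; mem=50
  op2 P1: load  L0 → I/S/I/I on L0; bus BusRd; mem=10
  op3 P3: load  L2 → I/I/I/S on L2; bus BusRd; mem=70
  op4 P2: store L2 := 92 → I/I/M/I on L2; bus BusRdX; mem=70
  op5 P2: store L5 := 87 → I/I/M/I on L5; bus BusRdX; mem=40
  op6 P2: store L5 := 78 → I/I/M/I on L5; bus (none); mem=40
  op7 P3: load  L1 → I/I/I/S on L1; bus BusRd; mem=90
  op8 P3: load  L0 → I/S/I/S on L0; bus BusRd; mem=10
  op9 P2: load  L5 → I/I/M/I on L5; bus (none); mem=40
  op10 P0: store L5 := 61 → M/I/I/I on L5; bus BusRdX Flush; mem=78
  op11 P2: load  L3 → I/I/S/S on L3; bus BusRd; mem=50
  op12 P0: load  L2 → S/I/S/I on L2; bus BusRd Flush; mem=92
  op13 P2: load  L3 → I/I/S/S on L3; bus (none); mem=50
  op14 P3: load  L1 → I/I/I/S on L1; bus (none); mem=90
  op15 P1: load  L3 → I/S/S/S on L3; bus BusRd; mem=50
  op16 P3: store L0 := 85 → I/I/I/M on L0; bus BusRdX; mem=10
  op17 P2: load  L5 → S/I/S/I on L5; bus BusRd Flush; mem=61
  op18 P3: store L0 := 66 → I/I/I/M on L0; bus (none); mem=10
  op19 P2: load  L5 → S/I/S/I on L5; bus (none); mem=61
  op20 P1: load  L5 → S/S/S/I on L5; bus BusRd; mem=61

memory[L2] = 92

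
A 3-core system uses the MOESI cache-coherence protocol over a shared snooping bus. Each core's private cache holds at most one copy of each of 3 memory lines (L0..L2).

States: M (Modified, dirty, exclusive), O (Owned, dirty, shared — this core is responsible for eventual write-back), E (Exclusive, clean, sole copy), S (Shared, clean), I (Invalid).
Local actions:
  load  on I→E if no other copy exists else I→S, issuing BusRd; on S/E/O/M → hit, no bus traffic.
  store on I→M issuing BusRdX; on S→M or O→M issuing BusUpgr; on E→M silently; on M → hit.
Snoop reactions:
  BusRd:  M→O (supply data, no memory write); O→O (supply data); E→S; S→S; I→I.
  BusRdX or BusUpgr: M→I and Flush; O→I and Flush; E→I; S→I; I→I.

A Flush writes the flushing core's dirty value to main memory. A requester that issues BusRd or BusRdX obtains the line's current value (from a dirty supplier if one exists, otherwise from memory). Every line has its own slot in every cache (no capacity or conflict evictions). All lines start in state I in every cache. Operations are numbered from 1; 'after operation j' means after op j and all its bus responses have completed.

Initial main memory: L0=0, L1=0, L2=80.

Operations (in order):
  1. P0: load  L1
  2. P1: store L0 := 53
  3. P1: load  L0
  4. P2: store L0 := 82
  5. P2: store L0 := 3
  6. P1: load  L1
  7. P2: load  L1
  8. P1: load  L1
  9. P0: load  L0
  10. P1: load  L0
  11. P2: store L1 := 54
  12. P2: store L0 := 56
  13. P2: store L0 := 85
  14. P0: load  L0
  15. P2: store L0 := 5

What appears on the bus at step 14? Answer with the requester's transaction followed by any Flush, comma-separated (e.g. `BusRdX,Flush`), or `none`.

bus = BusRd

1. P0: load  L1  bus=[BusRd]  L1: P0=E P1=I P2=I  mem[L1]=0
2. P1: store L0 := 53  bus=[BusRdX]  L0: P0=I P1=M P2=I  mem[L0]=0
3. P1: load  L0  bus=[-]  L0: P0=I P1=M P2=I  mem[L0]=0
4. P2: store L0 := 82  bus=[BusRdX,Flush]  L0: P0=I P1=I P2=M  mem[L0]=53
5. P2: store L0 := 3  bus=[-]  L0: P0=I P1=I P2=M  mem[L0]=53
6. P1: load  L1  bus=[BusRd]  L1: P0=S P1=S P2=I  mem[L1]=0
7. P2: load  L1  bus=[BusRd]  L1: P0=S P1=S P2=S  mem[L1]=0
8. P1: load  L1  bus=[-]  L1: P0=S P1=S P2=S  mem[L1]=0
9. P0: load  L0  bus=[BusRd]  L0: P0=S P1=I P2=O  mem[L0]=53
10. P1: load  L0  bus=[BusRd]  L0: P0=S P1=S P2=O  mem[L0]=53
11. P2: store L1 := 54  bus=[BusUpgr]  L1: P0=I P1=I P2=M  mem[L1]=0
12. P2: store L0 := 56  bus=[BusUpgr]  L0: P0=I P1=I P2=M  mem[L0]=53
13. P2: store L0 := 85  bus=[-]  L0: P0=I P1=I P2=M  mem[L0]=53
14. P0: load  L0  bus=[BusRd]  L0: P0=S P1=I P2=O  mem[L0]=53
15. P2: store L0 := 5  bus=[BusUpgr]  L0: P0=I P1=I P2=M  mem[L0]=53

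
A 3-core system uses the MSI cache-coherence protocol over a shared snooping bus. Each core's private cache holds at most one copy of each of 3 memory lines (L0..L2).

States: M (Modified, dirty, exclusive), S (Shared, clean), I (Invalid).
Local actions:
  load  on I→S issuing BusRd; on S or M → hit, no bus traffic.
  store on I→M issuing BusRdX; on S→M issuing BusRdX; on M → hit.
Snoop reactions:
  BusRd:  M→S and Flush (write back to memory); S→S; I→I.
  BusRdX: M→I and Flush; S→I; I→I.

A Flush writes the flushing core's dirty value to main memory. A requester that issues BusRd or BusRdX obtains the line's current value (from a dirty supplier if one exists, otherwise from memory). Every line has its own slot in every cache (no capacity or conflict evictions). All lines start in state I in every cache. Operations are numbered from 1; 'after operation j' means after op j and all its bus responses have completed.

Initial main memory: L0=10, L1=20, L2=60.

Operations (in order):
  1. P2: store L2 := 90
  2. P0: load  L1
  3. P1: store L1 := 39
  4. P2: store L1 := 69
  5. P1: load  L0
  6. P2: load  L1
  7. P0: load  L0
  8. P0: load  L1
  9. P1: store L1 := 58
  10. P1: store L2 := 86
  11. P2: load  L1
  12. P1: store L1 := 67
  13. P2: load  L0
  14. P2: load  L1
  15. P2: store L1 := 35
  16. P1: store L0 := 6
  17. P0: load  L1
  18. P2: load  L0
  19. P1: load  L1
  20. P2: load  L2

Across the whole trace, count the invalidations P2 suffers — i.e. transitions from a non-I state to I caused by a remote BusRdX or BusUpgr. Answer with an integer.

invalidations = 4

step 1: P2: store L2 := 90  ⟶  IIM  (L2)  txn=BusRdX  M[L2]=60
step 2: P0: load  L1  ⟶  SII  (L1)  txn=BusRd  M[L1]=20
step 3: P1: store L1 := 39  ⟶  IMI  (L1)  txn=BusRdX  M[L1]=20
step 4: P2: store L1 := 69  ⟶  IIM  (L1)  txn=BusRdX+Flush  M[L1]=39
step 5: P1: load  L0  ⟶  ISI  (L0)  txn=BusRd  M[L0]=10
step 6: P2: load  L1  ⟶  IIM  (L1)  txn=∅  M[L1]=39
step 7: P0: load  L0  ⟶  SSI  (L0)  txn=BusRd  M[L0]=10
step 8: P0: load  L1  ⟶  SIS  (L1)  txn=BusRd+Flush  M[L1]=69
step 9: P1: store L1 := 58  ⟶  IMI  (L1)  txn=BusRdX  M[L1]=69
step 10: P1: store L2 := 86  ⟶  IMI  (L2)  txn=BusRdX+Flush  M[L2]=90
step 11: P2: load  L1  ⟶  ISS  (L1)  txn=BusRd+Flush  M[L1]=58
step 12: P1: store L1 := 67  ⟶  IMI  (L1)  txn=BusRdX  M[L1]=58
step 13: P2: load  L0  ⟶  SSS  (L0)  txn=BusRd  M[L0]=10
step 14: P2: load  L1  ⟶  ISS  (L1)  txn=BusRd+Flush  M[L1]=67
step 15: P2: store L1 := 35  ⟶  IIM  (L1)  txn=BusRdX  M[L1]=67
step 16: P1: store L0 := 6  ⟶  IMI  (L0)  txn=BusRdX  M[L0]=10
step 17: P0: load  L1  ⟶  SIS  (L1)  txn=BusRd+Flush  M[L1]=35
step 18: P2: load  L0  ⟶  ISS  (L0)  txn=BusRd+Flush  M[L0]=6
step 19: P1: load  L1  ⟶  SSS  (L1)  txn=BusRd  M[L1]=35
step 20: P2: load  L2  ⟶  ISS  (L2)  txn=BusRd+Flush  M[L2]=86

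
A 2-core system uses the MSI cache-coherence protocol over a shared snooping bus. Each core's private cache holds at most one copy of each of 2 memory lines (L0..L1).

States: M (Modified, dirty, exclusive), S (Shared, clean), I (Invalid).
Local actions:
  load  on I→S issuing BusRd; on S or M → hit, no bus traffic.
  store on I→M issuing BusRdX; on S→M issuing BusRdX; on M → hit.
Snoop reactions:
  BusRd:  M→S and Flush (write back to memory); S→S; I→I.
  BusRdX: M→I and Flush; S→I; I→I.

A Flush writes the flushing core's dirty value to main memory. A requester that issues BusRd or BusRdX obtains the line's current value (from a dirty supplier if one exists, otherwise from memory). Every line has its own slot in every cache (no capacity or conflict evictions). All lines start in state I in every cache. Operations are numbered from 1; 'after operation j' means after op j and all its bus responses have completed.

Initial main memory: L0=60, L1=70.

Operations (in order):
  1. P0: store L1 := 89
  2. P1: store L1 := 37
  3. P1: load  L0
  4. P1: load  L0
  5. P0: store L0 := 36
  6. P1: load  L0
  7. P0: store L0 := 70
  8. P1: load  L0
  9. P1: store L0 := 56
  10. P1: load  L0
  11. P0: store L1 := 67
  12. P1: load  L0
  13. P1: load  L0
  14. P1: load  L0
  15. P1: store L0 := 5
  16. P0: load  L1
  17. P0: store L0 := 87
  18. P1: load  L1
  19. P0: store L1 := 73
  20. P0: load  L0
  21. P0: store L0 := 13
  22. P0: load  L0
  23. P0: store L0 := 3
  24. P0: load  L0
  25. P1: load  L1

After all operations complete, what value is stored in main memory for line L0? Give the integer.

memory[L0] = 5

1. P0: store L1 := 89  bus=[BusRdX]  L1: P0=M P1=I  mem[L1]=70
2. P1: store L1 := 37  bus=[BusRdX,Flush]  L1: P0=I P1=M  mem[L1]=89
3. P1: load  L0  bus=[BusRd]  L0: P0=I P1=S  mem[L0]=60
4. P1: load  L0  bus=[-]  L0: P0=I P1=S  mem[L0]=60
5. P0: store L0 := 36  bus=[BusRdX]  L0: P0=M P1=I  mem[L0]=60
6. P1: load  L0  bus=[BusRd,Flush]  L0: P0=S P1=S  mem[L0]=36
7. P0: store L0 := 70  bus=[BusRdX]  L0: P0=M P1=I  mem[L0]=36
8. P1: load  L0  bus=[BusRd,Flush]  L0: P0=S P1=S  mem[L0]=70
9. P1: store L0 := 56  bus=[BusRdX]  L0: P0=I P1=M  mem[L0]=70
10. P1: load  L0  bus=[-]  L0: P0=I P1=M  mem[L0]=70
11. P0: store L1 := 67  bus=[BusRdX,Flush]  L1: P0=M P1=I  mem[L1]=37
12. P1: load  L0  bus=[-]  L0: P0=I P1=M  mem[L0]=70
13. P1: load  L0  bus=[-]  L0: P0=I P1=M  mem[L0]=70
14. P1: load  L0  bus=[-]  L0: P0=I P1=M  mem[L0]=70
15. P1: store L0 := 5  bus=[-]  L0: P0=I P1=M  mem[L0]=70
16. P0: load  L1  bus=[-]  L1: P0=M P1=I  mem[L1]=37
17. P0: store L0 := 87  bus=[BusRdX,Flush]  L0: P0=M P1=I  mem[L0]=5
18. P1: load  L1  bus=[BusRd,Flush]  L1: P0=S P1=S  mem[L1]=67
19. P0: store L1 := 73  bus=[BusRdX]  L1: P0=M P1=I  mem[L1]=67
20. P0: load  L0  bus=[-]  L0: P0=M P1=I  mem[L0]=5
21. P0: store L0 := 13  bus=[-]  L0: P0=M P1=I  mem[L0]=5
22. P0: load  L0  bus=[-]  L0: P0=M P1=I  mem[L0]=5
23. P0: store L0 := 3  bus=[-]  L0: P0=M P1=I  mem[L0]=5
24. P0: load  L0  bus=[-]  L0: P0=M P1=I  mem[L0]=5
25. P1: load  L1  bus=[BusRd,Flush]  L1: P0=S P1=S  mem[L1]=73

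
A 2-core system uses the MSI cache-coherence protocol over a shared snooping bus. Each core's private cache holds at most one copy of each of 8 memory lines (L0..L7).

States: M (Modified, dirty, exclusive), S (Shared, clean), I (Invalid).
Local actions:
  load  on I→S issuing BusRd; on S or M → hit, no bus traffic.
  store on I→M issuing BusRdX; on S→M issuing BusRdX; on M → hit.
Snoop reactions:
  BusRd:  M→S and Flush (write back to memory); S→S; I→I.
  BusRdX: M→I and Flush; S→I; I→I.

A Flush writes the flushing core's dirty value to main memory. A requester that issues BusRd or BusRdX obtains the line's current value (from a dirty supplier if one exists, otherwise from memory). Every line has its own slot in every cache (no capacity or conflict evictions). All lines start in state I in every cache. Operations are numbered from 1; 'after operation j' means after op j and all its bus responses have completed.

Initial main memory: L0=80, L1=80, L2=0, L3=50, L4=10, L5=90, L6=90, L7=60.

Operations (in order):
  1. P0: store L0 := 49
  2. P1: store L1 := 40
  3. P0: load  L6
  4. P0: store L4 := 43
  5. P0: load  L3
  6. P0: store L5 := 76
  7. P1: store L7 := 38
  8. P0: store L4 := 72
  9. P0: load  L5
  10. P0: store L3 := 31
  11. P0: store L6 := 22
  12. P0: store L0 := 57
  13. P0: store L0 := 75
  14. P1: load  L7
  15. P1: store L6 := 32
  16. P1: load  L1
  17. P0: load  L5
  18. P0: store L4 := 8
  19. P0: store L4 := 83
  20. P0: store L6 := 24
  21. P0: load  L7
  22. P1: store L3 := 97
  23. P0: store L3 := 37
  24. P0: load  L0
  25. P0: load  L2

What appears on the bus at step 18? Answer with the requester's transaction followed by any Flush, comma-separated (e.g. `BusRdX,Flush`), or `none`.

bus = none

[1] P0: store L0 := 49 | P0:M(49), P1:I | bus: BusRdX
[2] P1: store L1 := 40 | P0:I, P1:M(40) | bus: BusRdX
[3] P0: load  L6 | P0:S(90), P1:I | bus: BusRd
[4] P0: store L4 := 43 | P0:M(43), P1:I | bus: BusRdX
[5] P0: load  L3 | P0:S(50), P1:I | bus: BusRd
[6] P0: store L5 := 76 | P0:M(76), P1:I | bus: BusRdX
[7] P1: store L7 := 38 | P0:I, P1:M(38) | bus: BusRdX
[8] P0: store L4 := 72 | P0:M(72), P1:I | bus: none
[9] P0: load  L5 | P0:M(76), P1:I | bus: none
[10] P0: store L3 := 31 | P0:M(31), P1:I | bus: BusRdX
[11] P0: store L6 := 22 | P0:M(22), P1:I | bus: BusRdX
[12] P0: store L0 := 57 | P0:M(57), P1:I | bus: none
[13] P0: store L0 := 75 | P0:M(75), P1:I | bus: none
[14] P1: load  L7 | P0:I, P1:M(38) | bus: none
[15] P1: store L6 := 32 | P0:I, P1:M(32) | bus: BusRdX,Flush
[16] P1: load  L1 | P0:I, P1:M(40) | bus: none
[17] P0: load  L5 | P0:M(76), P1:I | bus: none
[18] P0: store L4 := 8 | P0:M(8), P1:I | bus: none
[19] P0: store L4 := 83 | P0:M(83), P1:I | bus: none
[20] P0: store L6 := 24 | P0:M(24), P1:I | bus: BusRdX,Flush
[21] P0: load  L7 | P0:S(38), P1:S(38) | bus: BusRd,Flush
[22] P1: store L3 := 97 | P0:I, P1:M(97) | bus: BusRdX,Flush
[23] P0: store L3 := 37 | P0:M(37), P1:I | bus: BusRdX,Flush
[24] P0: load  L0 | P0:M(75), P1:I | bus: none
[25] P0: load  L2 | P0:S(0), P1:I | bus: BusRd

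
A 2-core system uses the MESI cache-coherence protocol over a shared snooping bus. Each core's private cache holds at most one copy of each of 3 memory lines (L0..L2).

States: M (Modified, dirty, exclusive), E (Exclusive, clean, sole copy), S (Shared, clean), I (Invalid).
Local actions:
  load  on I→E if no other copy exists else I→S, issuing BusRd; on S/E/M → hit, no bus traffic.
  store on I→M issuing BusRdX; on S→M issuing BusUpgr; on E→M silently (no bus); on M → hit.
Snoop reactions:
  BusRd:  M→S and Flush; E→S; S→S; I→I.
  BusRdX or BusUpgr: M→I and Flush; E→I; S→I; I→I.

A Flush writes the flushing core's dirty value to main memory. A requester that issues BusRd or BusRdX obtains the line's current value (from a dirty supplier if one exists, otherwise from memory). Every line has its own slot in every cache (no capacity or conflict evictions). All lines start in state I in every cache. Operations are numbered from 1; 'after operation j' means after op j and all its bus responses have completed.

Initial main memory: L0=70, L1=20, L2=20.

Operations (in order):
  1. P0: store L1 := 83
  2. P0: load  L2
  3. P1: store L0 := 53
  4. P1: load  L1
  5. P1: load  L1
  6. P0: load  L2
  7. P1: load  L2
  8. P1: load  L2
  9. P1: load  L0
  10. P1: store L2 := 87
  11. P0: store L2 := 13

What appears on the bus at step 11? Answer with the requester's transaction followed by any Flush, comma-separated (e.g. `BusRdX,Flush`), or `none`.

bus = BusRdX,Flush

  op1 P0: store L1 := 83 → M/I on L1; bus BusRdX; mem=20
  op2 P0: load  L2 → E/I on L2; bus BusRd; mem=20
  op3 P1: store L0 := 53 → I/M on L0; bus BusRdX; mem=70
  op4 P1: load  L1 → S/S on L1; bus BusRd Flush; mem=83
  op5 P1: load  L1 → S/S on L1; bus (none); mem=83
  op6 P0: load  L2 → E/I on L2; bus (none); mem=20
  op7 P1: load  L2 → S/S on L2; bus BusRd; mem=20
  op8 P1: load  L2 → S/S on L2; bus (none); mem=20
  op9 P1: load  L0 → I/M on L0; bus (none); mem=70
  op10 P1: store L2 := 87 → I/M on L2; bus BusUpgr; mem=20
  op11 P0: store L2 := 13 → M/I on L2; bus BusRdX Flush; mem=87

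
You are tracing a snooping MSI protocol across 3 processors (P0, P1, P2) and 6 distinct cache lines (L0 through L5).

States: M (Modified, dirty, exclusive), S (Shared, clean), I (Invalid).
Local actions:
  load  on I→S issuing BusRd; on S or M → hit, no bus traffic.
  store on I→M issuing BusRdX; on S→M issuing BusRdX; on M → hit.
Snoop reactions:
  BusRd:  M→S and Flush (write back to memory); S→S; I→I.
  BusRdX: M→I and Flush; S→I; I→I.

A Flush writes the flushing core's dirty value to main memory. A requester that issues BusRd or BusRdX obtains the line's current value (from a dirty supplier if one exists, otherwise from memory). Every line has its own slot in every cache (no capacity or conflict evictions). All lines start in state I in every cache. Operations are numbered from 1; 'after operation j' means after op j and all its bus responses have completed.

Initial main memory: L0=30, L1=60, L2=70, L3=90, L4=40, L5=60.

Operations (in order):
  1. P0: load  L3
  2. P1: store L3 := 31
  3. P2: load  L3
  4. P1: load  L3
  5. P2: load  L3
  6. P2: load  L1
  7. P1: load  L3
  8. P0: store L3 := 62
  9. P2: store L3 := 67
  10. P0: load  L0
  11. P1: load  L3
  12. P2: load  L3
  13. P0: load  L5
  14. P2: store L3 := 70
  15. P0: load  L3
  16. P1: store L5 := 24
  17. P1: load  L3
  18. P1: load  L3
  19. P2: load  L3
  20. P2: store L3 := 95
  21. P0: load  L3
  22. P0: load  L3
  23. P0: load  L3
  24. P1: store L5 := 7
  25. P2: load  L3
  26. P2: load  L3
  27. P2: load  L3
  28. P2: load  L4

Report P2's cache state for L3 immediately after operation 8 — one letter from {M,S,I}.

step 1: P0: load  L3  ⟶  SII  (L3)  txn=BusRd  M[L3]=90
step 2: P1: store L3 := 31  ⟶  IMI  (L3)  txn=BusRdX  M[L3]=90
step 3: P2: load  L3  ⟶  ISS  (L3)  txn=BusRd+Flush  M[L3]=31
step 4: P1: load  L3  ⟶  ISS  (L3)  txn=∅  M[L3]=31
step 5: P2: load  L3  ⟶  ISS  (L3)  txn=∅  M[L3]=31
step 6: P2: load  L1  ⟶  IIS  (L1)  txn=BusRd  M[L1]=60
step 7: P1: load  L3  ⟶  ISS  (L3)  txn=∅  M[L3]=31
step 8: P0: store L3 := 62  ⟶  MII  (L3)  txn=BusRdX  M[L3]=31
step 9: P2: store L3 := 67  ⟶  IIM  (L3)  txn=BusRdX+Flush  M[L3]=62
step 10: P0: load  L0  ⟶  SII  (L0)  txn=BusRd  M[L0]=30
step 11: P1: load  L3  ⟶  ISS  (L3)  txn=BusRd+Flush  M[L3]=67
step 12: P2: load  L3  ⟶  ISS  (L3)  txn=∅  M[L3]=67
step 13: P0: load  L5  ⟶  SII  (L5)  txn=BusRd  M[L5]=60
step 14: P2: store L3 := 70  ⟶  IIM  (L3)  txn=BusRdX  M[L3]=67
step 15: P0: load  L3  ⟶  SIS  (L3)  txn=BusRd+Flush  M[L3]=70
step 16: P1: store L5 := 24  ⟶  IMI  (L5)  txn=BusRdX  M[L5]=60
step 17: P1: load  L3  ⟶  SSS  (L3)  txn=BusRd  M[L3]=70
step 18: P1: load  L3  ⟶  SSS  (L3)  txn=∅  M[L3]=70
step 19: P2: load  L3  ⟶  SSS  (L3)  txn=∅  M[L3]=70
step 20: P2: store L3 := 95  ⟶  IIM  (L3)  txn=BusRdX  M[L3]=70
step 21: P0: load  L3  ⟶  SIS  (L3)  txn=BusRd+Flush  M[L3]=95
step 22: P0: load  L3  ⟶  SIS  (L3)  txn=∅  M[L3]=95
step 23: P0: load  L3  ⟶  SIS  (L3)  txn=∅  M[L3]=95
step 24: P1: store L5 := 7  ⟶  IMI  (L5)  txn=∅  M[L5]=60
step 25: P2: load  L3  ⟶  SIS  (L3)  txn=∅  M[L3]=95
step 26: P2: load  L3  ⟶  SIS  (L3)  txn=∅  M[L3]=95
step 27: P2: load  L3  ⟶  SIS  (L3)  txn=∅  M[L3]=95
step 28: P2: load  L4  ⟶  IIS  (L4)  txn=BusRd  M[L4]=40

state = I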